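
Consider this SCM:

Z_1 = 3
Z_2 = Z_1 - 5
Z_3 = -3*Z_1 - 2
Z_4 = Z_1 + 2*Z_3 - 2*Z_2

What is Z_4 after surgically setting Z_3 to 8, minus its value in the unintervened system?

38

The intervention breaks the incoming arrows to Z_3: Z_3 = -3*Z_1 - 2 no longer applies, and Z_3 = 8.
Z_2 = Z_1 - 5  [with Z_1=3]  = -2
Z_4 = Z_1 + 2*Z_3 - 2*Z_2  [with Z_1=3, Z_3=8, Z_2=-2]  = 23
Without intervention: Z_2 = Z_1 - 5  [with Z_1=3]  = -2; Z_3 = -3*Z_1 - 2  [with Z_1=3]  = -11; Z_4 = Z_1 + 2*Z_3 - 2*Z_2  [with Z_1=3, Z_3=-11, Z_2=-2]  = -15.
Change = 23 − (-15) = 38.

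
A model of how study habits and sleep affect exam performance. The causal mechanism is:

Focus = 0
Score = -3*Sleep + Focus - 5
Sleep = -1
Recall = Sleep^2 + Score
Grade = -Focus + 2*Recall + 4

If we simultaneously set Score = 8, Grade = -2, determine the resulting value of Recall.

The joint intervention fixes Score = 8, Grade = -2, removing each variable's own equation.
Recall = Sleep^2 + Score  [with Sleep=-1, Score=8]  = 9

9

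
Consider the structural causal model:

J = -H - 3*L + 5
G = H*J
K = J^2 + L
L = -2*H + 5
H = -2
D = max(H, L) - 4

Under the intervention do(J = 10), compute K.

do(J=10) replaces the equation J = -H - 3*L + 5 with the constant J = 10.
L = -2*H + 5  [with H=-2]  = 9
K = J^2 + L  [with J=10, L=9]  = 109

109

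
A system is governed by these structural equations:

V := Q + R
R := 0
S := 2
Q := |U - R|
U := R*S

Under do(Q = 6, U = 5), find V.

The joint intervention fixes Q = 6, U = 5, removing each variable's own equation.
V = Q + R  [with Q=6, R=0]  = 6

6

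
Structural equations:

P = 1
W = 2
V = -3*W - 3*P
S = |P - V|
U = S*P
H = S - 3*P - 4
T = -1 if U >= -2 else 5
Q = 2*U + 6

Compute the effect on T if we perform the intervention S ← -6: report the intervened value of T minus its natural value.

The intervention breaks the incoming arrows to S: S = |P - V| no longer applies, and S = -6.
U = S*P  [with S=-6, P=1]  = -6
T = -1 if U >= -2 else 5  [with U=-6]  = 5
Without intervention: V = -3*W - 3*P  [with W=2, P=1]  = -9; S = |P - V|  [with P=1, V=-9]  = 10; U = S*P  [with S=10, P=1]  = 10; T = -1 if U >= -2 else 5  [with U=10]  = -1.
Change = 5 − (-1) = 6.

6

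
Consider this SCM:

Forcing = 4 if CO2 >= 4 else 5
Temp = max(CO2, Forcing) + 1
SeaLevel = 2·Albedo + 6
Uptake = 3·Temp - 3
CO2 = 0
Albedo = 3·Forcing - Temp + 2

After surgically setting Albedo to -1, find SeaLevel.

Intervening sets Albedo = -1 and removes its equation (Albedo = 3·Forcing - Temp + 2).
SeaLevel = 2·Albedo + 6  [with Albedo=-1]  = 4

4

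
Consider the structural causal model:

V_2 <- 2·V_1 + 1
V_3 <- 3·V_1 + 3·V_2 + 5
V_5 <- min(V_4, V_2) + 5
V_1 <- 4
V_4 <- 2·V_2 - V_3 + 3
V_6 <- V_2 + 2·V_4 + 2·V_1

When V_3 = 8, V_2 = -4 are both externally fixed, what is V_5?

-8

Setting V_3 = 8, V_2 = -4 by intervention discards those variables' equations.
V_4 = 2·V_2 - V_3 + 3  [with V_2=-4, V_3=8]  = -13
V_5 = min(V_4, V_2) + 5  [with V_4=-13, V_2=-4]  = -8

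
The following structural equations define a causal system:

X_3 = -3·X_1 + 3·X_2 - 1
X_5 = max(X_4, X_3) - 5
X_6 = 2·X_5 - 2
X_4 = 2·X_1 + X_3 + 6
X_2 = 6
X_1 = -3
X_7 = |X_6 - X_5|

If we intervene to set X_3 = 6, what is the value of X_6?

The intervention breaks the incoming arrows to X_3: X_3 = -3·X_1 + 3·X_2 - 1 no longer applies, and X_3 = 6.
X_4 = 2·X_1 + X_3 + 6  [with X_1=-3, X_3=6]  = 6
X_5 = max(X_4, X_3) - 5  [with X_4=6, X_3=6]  = 1
X_6 = 2·X_5 - 2  [with X_5=1]  = 0

0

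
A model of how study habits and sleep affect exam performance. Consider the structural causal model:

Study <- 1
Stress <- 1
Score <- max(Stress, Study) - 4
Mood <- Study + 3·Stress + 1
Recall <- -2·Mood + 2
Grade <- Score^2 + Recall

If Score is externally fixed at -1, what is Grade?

-7

The intervention breaks the incoming arrows to Score: Score <- max(Stress, Study) - 4 no longer applies, and Score = -1.
Mood = Study + 3·Stress + 1  [with Study=1, Stress=1]  = 5
Recall = -2·Mood + 2  [with Mood=5]  = -8
Grade = Score^2 + Recall  [with Score=-1, Recall=-8]  = -7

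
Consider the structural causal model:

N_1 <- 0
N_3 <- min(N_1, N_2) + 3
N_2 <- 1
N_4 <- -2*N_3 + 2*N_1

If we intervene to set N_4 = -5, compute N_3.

Under do(N_4=-5), the mechanism N_4 <- -2*N_3 + 2*N_1 is discarded; N_4 is fixed at -5.
Since N_3 is not a descendant of the intervened variable, it is unaffected.
N_3 = min(N_1, N_2) + 3  [with N_1=0, N_2=1]  = 3

3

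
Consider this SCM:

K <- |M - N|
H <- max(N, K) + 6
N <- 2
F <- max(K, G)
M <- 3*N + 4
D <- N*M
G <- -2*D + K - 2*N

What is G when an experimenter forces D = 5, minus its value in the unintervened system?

Intervening sets D = 5 and removes its equation (D <- N*M).
M = 3*N + 4  [with N=2]  = 10
K = |M - N|  [with M=10, N=2]  = 8
G = -2*D + K - 2*N  [with D=5, K=8, N=2]  = -6
Without intervention: M = 3*N + 4  [with N=2]  = 10; K = |M - N|  [with M=10, N=2]  = 8; D = N*M  [with N=2, M=10]  = 20; G = -2*D + K - 2*N  [with D=20, K=8, N=2]  = -36.
Change = -6 − (-36) = 30.

30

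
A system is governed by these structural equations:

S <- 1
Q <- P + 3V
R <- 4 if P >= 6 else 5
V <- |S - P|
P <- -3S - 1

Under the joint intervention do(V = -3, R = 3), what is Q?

Setting V = -3, R = 3 by intervention discards those variables' equations.
P = -3S - 1  [with S=1]  = -4
Q = P + 3V  [with P=-4, V=-3]  = -13

-13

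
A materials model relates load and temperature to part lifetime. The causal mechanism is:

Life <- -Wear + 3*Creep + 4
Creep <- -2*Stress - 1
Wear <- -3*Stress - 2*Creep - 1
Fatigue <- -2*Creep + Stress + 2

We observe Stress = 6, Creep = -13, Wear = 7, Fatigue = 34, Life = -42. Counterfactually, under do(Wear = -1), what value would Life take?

do(Wear=-1) replaces the equation Wear <- -3*Stress - 2*Creep - 1 with the constant Wear = -1.
Creep = -2*Stress - 1  [with Stress=6]  = -13
Life = -Wear + 3*Creep + 4  [with Wear=-1, Creep=-13]  = -34

-34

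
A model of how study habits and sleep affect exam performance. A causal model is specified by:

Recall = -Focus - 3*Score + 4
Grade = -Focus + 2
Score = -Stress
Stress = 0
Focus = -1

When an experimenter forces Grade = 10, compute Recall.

5

The intervention breaks the incoming arrows to Grade: Grade = -Focus + 2 no longer applies, and Grade = 10.
Since Recall is not a descendant of the intervened variable, it is unaffected.
Score = -Stress  [with Stress=0]  = 0
Recall = -Focus - 3*Score + 4  [with Focus=-1, Score=0]  = 5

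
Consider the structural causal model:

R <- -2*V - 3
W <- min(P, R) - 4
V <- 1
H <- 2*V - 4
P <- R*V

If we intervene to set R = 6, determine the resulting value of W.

2

do(R=6) replaces the equation R <- -2*V - 3 with the constant R = 6.
P = R*V  [with R=6, V=1]  = 6
W = min(P, R) - 4  [with P=6, R=6]  = 2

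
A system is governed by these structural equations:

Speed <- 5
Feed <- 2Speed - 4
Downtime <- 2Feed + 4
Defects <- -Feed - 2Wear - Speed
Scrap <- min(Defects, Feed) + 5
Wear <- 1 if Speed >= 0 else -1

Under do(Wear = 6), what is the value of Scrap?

do(Wear=6) replaces the equation Wear <- 1 if Speed >= 0 else -1 with the constant Wear = 6.
Feed = 2Speed - 4  [with Speed=5]  = 6
Defects = -Feed - 2Wear - Speed  [with Feed=6, Wear=6, Speed=5]  = -23
Scrap = min(Defects, Feed) + 5  [with Defects=-23, Feed=6]  = -18

-18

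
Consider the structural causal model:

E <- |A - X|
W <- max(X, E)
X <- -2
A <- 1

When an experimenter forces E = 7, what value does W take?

7

The intervention breaks the incoming arrows to E: E <- |A - X| no longer applies, and E = 7.
W = max(X, E)  [with X=-2, E=7]  = 7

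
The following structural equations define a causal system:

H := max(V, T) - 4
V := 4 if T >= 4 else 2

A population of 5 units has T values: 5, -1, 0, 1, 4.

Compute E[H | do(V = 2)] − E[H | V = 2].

The intervention sets V=2 in all 5 units regardless of T. Recomputing H per unit gives 1, -2, -2, -2, 0; average -1.
Observing V=2 restricts to units where V's equation naturally yields 2: T ∈ {-1, 0, 1}. In that subpopulation H = -2, -2, -2, mean -2.
Difference = -1 − (-2) = 1.

1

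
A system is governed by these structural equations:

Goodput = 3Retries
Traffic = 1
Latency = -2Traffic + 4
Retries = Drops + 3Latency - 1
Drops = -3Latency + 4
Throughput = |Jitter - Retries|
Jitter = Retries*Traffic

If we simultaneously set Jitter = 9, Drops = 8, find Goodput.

The joint intervention fixes Jitter = 9, Drops = 8, removing each variable's own equation.
Latency = -2Traffic + 4  [with Traffic=1]  = 2
Retries = Drops + 3Latency - 1  [with Drops=8, Latency=2]  = 13
Goodput = 3Retries  [with Retries=13]  = 39

39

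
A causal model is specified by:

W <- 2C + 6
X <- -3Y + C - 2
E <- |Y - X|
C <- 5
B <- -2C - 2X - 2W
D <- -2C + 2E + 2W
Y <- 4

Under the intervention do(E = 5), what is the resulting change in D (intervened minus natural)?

-16

Under do(E=5), the mechanism E <- |Y - X| is discarded; E is fixed at 5.
W = 2C + 6  [with C=5]  = 16
D = -2C + 2E + 2W  [with C=5, E=5, W=16]  = 32
Without intervention: X = -3Y + C - 2  [with Y=4, C=5]  = -9; W = 2C + 6  [with C=5]  = 16; E = |Y - X|  [with Y=4, X=-9]  = 13; D = -2C + 2E + 2W  [with C=5, E=13, W=16]  = 48.
Change = 32 − 48 = -16.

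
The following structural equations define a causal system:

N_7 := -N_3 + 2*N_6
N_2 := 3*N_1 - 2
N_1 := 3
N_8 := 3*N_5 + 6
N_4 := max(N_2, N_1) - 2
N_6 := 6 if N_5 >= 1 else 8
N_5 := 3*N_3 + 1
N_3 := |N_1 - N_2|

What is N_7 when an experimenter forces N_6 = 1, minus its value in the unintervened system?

-10

Intervening sets N_6 = 1 and removes its equation (N_6 := 6 if N_5 >= 1 else 8).
N_2 = 3*N_1 - 2  [with N_1=3]  = 7
N_3 = |N_1 - N_2|  [with N_1=3, N_2=7]  = 4
N_7 = -N_3 + 2*N_6  [with N_3=4, N_6=1]  = -2
Without intervention: N_2 = 3*N_1 - 2  [with N_1=3]  = 7; N_3 = |N_1 - N_2|  [with N_1=3, N_2=7]  = 4; N_5 = 3*N_3 + 1  [with N_3=4]  = 13; N_6 = 6 if N_5 >= 1 else 8  [with N_5=13]  = 6; N_7 = -N_3 + 2*N_6  [with N_3=4, N_6=6]  = 8.
Change = -2 − 8 = -10.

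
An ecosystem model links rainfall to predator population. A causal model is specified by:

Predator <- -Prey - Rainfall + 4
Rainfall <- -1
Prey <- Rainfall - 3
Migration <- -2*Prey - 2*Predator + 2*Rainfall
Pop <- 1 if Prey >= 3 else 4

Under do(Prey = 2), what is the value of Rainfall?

-1

Under do(Prey=2), the mechanism Prey <- Rainfall - 3 is discarded; Prey is fixed at 2.
Rainfall is not downstream of the intervention, so its value is determined by the original equations.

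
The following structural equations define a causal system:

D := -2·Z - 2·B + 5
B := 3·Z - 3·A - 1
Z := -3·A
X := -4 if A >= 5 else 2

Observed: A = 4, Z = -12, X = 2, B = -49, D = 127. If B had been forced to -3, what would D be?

Intervening sets B = -3 and removes its equation (B := 3·Z - 3·A - 1).
Z = -3·A  [with A=4]  = -12
D = -2·Z - 2·B + 5  [with Z=-12, B=-3]  = 35

35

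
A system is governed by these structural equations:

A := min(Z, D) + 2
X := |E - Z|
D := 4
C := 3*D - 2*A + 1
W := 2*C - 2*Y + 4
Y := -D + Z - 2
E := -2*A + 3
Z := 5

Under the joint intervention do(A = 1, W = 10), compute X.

4

Setting A = 1, W = 10 by intervention discards those variables' equations.
E = -2*A + 3  [with A=1]  = 1
X = |E - Z|  [with E=1, Z=5]  = 4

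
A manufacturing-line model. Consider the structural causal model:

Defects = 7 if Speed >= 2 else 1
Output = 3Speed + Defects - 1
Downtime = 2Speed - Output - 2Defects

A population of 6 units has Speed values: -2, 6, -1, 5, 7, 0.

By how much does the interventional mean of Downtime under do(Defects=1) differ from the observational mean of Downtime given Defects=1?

-3.5

do(Defects=1) breaks Defects's dependence on Speed. With Defects=1 fixed, Downtime across the units is 0, -8, -1, -7, -9, -2, mean -4.5.
Observing Defects=1 restricts to units where Defects's equation naturally yields 1: Speed ∈ {-2, -1, 0}. In that subpopulation Downtime = 0, -1, -2, mean -1.
Difference = -4.5 − (-1) = -3.5.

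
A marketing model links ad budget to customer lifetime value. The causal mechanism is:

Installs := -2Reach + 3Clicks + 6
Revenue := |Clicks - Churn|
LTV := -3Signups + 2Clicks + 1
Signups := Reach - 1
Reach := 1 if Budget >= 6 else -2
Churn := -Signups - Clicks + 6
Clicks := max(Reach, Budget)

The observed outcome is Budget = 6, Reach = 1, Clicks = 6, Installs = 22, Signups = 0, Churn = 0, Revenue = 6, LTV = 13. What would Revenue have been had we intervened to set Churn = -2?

8

Intervening sets Churn = -2 and removes its equation (Churn := -Signups - Clicks + 6).
Reach = 1 if Budget >= 6 else -2  [with Budget=6]  = 1
Clicks = max(Reach, Budget)  [with Reach=1, Budget=6]  = 6
Revenue = |Clicks - Churn|  [with Clicks=6, Churn=-2]  = 8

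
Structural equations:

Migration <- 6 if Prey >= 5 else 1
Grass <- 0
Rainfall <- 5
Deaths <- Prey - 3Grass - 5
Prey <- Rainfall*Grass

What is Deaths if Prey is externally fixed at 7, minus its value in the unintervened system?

7

The intervention breaks the incoming arrows to Prey: Prey <- Rainfall*Grass no longer applies, and Prey = 7.
Deaths = Prey - 3Grass - 5  [with Prey=7, Grass=0]  = 2
Without intervention: Prey = Rainfall*Grass  [with Rainfall=5, Grass=0]  = 0; Deaths = Prey - 3Grass - 5  [with Prey=0, Grass=0]  = -5.
Change = 2 − (-5) = 7.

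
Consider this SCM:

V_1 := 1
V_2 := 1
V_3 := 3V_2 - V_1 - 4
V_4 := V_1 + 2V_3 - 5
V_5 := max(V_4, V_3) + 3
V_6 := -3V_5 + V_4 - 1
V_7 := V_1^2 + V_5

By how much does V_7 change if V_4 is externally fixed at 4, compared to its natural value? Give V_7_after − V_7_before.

The intervention breaks the incoming arrows to V_4: V_4 := V_1 + 2V_3 - 5 no longer applies, and V_4 = 4.
V_3 = 3V_2 - V_1 - 4  [with V_2=1, V_1=1]  = -2
V_5 = max(V_4, V_3) + 3  [with V_4=4, V_3=-2]  = 7
V_7 = V_1^2 + V_5  [with V_1=1, V_5=7]  = 8
Without intervention: V_3 = 3V_2 - V_1 - 4  [with V_2=1, V_1=1]  = -2; V_4 = V_1 + 2V_3 - 5  [with V_1=1, V_3=-2]  = -8; V_5 = max(V_4, V_3) + 3  [with V_4=-8, V_3=-2]  = 1; V_7 = V_1^2 + V_5  [with V_1=1, V_5=1]  = 2.
Change = 8 − 2 = 6.

6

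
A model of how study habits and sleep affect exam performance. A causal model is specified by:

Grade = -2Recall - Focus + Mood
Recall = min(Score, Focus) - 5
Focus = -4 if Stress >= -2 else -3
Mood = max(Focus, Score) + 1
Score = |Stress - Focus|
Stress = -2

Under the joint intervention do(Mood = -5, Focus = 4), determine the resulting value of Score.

Setting Mood = -5, Focus = 4 by intervention discards those variables' equations.
Score = |Stress - Focus|  [with Stress=-2, Focus=4]  = 6

6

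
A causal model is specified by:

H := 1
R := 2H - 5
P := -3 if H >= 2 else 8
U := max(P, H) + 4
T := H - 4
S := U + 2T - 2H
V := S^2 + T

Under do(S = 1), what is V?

Intervening sets S = 1 and removes its equation (S := U + 2T - 2H).
T = H - 4  [with H=1]  = -3
V = S^2 + T  [with S=1, T=-3]  = -2

-2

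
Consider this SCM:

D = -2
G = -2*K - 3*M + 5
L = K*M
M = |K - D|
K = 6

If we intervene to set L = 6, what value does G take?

-31

Intervening sets L = 6 and removes its equation (L = K*M).
No directed path runs from L to G, so G keeps its natural value.
M = |K - D|  [with K=6, D=-2]  = 8
G = -2*K - 3*M + 5  [with K=6, M=8]  = -31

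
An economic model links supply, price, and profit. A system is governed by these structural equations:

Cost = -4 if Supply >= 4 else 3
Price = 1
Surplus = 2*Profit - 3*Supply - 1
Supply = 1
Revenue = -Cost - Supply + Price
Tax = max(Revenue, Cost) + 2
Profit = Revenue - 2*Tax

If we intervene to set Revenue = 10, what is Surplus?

-32

The intervention breaks the incoming arrows to Revenue: Revenue = -Cost - Supply + Price no longer applies, and Revenue = 10.
Cost = -4 if Supply >= 4 else 3  [with Supply=1]  = 3
Tax = max(Revenue, Cost) + 2  [with Revenue=10, Cost=3]  = 12
Profit = Revenue - 2*Tax  [with Revenue=10, Tax=12]  = -14
Surplus = 2*Profit - 3*Supply - 1  [with Profit=-14, Supply=1]  = -32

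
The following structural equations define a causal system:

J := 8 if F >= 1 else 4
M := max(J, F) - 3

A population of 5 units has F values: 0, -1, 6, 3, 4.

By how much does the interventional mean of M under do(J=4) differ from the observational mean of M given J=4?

The intervention sets J=4 in all 5 units regardless of F. Recomputing M per unit gives 1, 1, 3, 1, 1; average 1.4.
E[M|J=4] averages over only the 2 units with J=4 (F = 0, -1): M = 1, 1, mean 1.
Difference = 1.4 − 1 = 0.4.

0.4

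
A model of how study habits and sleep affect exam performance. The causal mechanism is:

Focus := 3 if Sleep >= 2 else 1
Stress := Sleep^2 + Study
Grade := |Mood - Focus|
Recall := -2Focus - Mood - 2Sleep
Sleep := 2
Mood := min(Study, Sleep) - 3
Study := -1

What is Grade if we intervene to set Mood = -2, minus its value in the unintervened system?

Under do(Mood=-2), the mechanism Mood := min(Study, Sleep) - 3 is discarded; Mood is fixed at -2.
Focus = 3 if Sleep >= 2 else 1  [with Sleep=2]  = 3
Grade = |Mood - Focus|  [with Mood=-2, Focus=3]  = 5
Without intervention: Focus = 3 if Sleep >= 2 else 1  [with Sleep=2]  = 3; Mood = min(Study, Sleep) - 3  [with Study=-1, Sleep=2]  = -4; Grade = |Mood - Focus|  [with Mood=-4, Focus=3]  = 7.
Change = 5 − 7 = -2.

-2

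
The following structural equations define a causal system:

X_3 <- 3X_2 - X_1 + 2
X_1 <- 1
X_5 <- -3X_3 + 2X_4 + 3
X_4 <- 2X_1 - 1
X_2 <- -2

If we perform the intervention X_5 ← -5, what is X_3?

do(X_5=-5) replaces the equation X_5 <- -3X_3 + 2X_4 + 3 with the constant X_5 = -5.
X_3 is not downstream of the intervention, so its value is determined by the original equations.
X_3 = 3X_2 - X_1 + 2  [with X_2=-2, X_1=1]  = -5

-5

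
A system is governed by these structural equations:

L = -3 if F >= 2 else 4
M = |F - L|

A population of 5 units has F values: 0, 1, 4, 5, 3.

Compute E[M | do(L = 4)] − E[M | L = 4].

-1.7

Every unit gets L=4 under the intervention. M values become 4, 3, 0, 1, 1; E[M|do(L=4)] = 1.8.
Observing L=4 restricts to units where L's equation naturally yields 4: F ∈ {0, 1}. In that subpopulation M = 4, 3, mean 3.5.
Difference = 1.8 − 3.5 = -1.7.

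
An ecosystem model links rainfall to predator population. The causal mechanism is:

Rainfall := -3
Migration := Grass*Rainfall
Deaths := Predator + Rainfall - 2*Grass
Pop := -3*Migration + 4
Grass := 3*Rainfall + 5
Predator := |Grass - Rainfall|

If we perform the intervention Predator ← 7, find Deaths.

The intervention breaks the incoming arrows to Predator: Predator := |Grass - Rainfall| no longer applies, and Predator = 7.
Grass = 3*Rainfall + 5  [with Rainfall=-3]  = -4
Deaths = Predator + Rainfall - 2*Grass  [with Predator=7, Rainfall=-3, Grass=-4]  = 12

12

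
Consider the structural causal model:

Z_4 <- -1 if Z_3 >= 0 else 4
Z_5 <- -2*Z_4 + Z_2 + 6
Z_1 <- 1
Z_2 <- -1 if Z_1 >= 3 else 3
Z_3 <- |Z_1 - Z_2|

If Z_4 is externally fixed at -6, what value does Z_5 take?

Intervening sets Z_4 = -6 and removes its equation (Z_4 <- -1 if Z_3 >= 0 else 4).
Z_2 = -1 if Z_1 >= 3 else 3  [with Z_1=1]  = 3
Z_5 = -2*Z_4 + Z_2 + 6  [with Z_4=-6, Z_2=3]  = 21

21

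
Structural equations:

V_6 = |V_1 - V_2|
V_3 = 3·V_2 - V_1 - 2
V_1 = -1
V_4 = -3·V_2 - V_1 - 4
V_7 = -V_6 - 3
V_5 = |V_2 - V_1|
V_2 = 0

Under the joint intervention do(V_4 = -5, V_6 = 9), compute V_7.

-12

Setting V_4 = -5, V_6 = 9 by intervention discards those variables' equations.
V_7 = -V_6 - 3  [with V_6=9]  = -12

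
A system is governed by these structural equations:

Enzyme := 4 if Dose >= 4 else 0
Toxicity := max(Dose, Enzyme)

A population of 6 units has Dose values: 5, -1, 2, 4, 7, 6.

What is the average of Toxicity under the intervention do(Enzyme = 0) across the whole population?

Every unit gets Enzyme=0 under the intervention. Toxicity values become 5, 0, 2, 4, 7, 6; E[Toxicity|do(Enzyme=0)] = 4.

4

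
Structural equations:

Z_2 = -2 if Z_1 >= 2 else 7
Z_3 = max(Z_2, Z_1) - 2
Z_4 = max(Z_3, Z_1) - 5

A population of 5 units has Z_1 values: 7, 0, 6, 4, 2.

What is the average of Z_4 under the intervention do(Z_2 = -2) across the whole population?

-1.2

do(Z_2=-2) breaks Z_2's dependence on Z_1. With Z_2=-2 fixed, Z_4 across the units is 2, -5, 1, -1, -3, mean -1.2.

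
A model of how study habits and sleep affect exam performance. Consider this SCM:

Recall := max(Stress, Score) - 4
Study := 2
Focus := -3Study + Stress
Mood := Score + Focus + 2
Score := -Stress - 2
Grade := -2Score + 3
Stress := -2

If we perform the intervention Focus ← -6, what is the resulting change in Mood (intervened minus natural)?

do(Focus=-6) replaces the equation Focus := -3Study + Stress with the constant Focus = -6.
Score = -Stress - 2  [with Stress=-2]  = 0
Mood = Score + Focus + 2  [with Score=0, Focus=-6]  = -4
Without intervention: Focus = -3Study + Stress  [with Study=2, Stress=-2]  = -8; Score = -Stress - 2  [with Stress=-2]  = 0; Mood = Score + Focus + 2  [with Score=0, Focus=-8]  = -6.
Change = -4 − (-6) = 2.

2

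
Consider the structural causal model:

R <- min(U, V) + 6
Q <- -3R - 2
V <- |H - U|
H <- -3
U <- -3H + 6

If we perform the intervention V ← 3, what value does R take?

The intervention breaks the incoming arrows to V: V <- |H - U| no longer applies, and V = 3.
U = -3H + 6  [with H=-3]  = 15
R = min(U, V) + 6  [with U=15, V=3]  = 9

9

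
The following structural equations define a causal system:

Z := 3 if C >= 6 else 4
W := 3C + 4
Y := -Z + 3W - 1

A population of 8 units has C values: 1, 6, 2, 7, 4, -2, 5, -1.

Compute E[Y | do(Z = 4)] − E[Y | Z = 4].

11.25

Under do(Z=4), Z's equation is replaced by Z=4 for every unit. Per-unit Y: 16, 61, 25, 70, 43, -11, 52, -2. Mean = 31.75.
E[Y|Z=4] averages over only the 6 units with Z=4 (C = 1, 2, 4, -2, 5, -1): Y = 16, 25, 43, -11, 52, -2, mean 20.5.
Difference = 31.75 − 20.5 = 11.25.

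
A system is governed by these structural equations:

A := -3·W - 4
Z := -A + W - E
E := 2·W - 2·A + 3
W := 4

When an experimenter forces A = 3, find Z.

-4

Under do(A=3), the mechanism A := -3·W - 4 is discarded; A is fixed at 3.
E = 2·W - 2·A + 3  [with W=4, A=3]  = 5
Z = -A + W - E  [with A=3, W=4, E=5]  = -4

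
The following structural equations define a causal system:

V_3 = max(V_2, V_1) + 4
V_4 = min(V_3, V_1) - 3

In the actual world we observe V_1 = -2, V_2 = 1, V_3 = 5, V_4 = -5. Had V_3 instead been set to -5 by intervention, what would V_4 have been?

The intervention breaks the incoming arrows to V_3: V_3 = max(V_2, V_1) + 4 no longer applies, and V_3 = -5.
V_4 = min(V_3, V_1) - 3  [with V_3=-5, V_1=-2]  = -8

-8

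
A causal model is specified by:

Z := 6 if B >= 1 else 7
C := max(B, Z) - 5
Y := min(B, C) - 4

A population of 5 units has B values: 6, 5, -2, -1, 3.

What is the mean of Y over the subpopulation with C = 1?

Conditioning on C=1 selects the 3 unit(s) with B ∈ {6, 5, 3}. Their Y values: -3, -3, -3. Mean = -3.

-3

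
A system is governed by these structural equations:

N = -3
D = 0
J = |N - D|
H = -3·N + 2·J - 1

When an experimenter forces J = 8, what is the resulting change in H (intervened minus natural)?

10

The intervention breaks the incoming arrows to J: J = |N - D| no longer applies, and J = 8.
H = -3·N + 2·J - 1  [with N=-3, J=8]  = 24
Without intervention: J = |N - D|  [with N=-3, D=0]  = 3; H = -3·N + 2·J - 1  [with N=-3, J=3]  = 14.
Change = 24 − 14 = 10.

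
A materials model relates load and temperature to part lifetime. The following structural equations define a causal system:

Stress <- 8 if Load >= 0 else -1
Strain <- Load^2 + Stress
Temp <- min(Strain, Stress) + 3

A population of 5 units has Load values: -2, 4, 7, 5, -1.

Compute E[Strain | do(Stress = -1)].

Every unit gets Stress=-1 under the intervention. Strain values become 3, 15, 48, 24, 0; E[Strain|do(Stress=-1)] = 18.

18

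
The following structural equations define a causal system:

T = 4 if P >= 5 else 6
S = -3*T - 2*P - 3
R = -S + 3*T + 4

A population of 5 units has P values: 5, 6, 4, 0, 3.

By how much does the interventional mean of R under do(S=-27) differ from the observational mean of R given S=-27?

0.6

The intervention sets S=-27 in all 5 units regardless of P. Recomputing R per unit gives 43, 43, 49, 49, 49; average 46.6.
Conditioning on S=-27 selects the 2 unit(s) with P ∈ {6, 3}. Their R values: 43, 49. Mean = 46.
Difference = 46.6 − 46 = 0.6.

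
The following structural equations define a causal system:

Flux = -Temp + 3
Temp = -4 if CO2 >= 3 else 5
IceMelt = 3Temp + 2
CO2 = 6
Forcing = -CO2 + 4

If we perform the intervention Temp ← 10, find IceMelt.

The intervention breaks the incoming arrows to Temp: Temp = -4 if CO2 >= 3 else 5 no longer applies, and Temp = 10.
IceMelt = 3Temp + 2  [with Temp=10]  = 32

32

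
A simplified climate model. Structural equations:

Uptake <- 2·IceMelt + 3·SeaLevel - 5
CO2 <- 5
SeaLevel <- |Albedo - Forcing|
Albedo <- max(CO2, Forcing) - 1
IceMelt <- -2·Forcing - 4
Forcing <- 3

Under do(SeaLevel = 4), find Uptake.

-13

The intervention breaks the incoming arrows to SeaLevel: SeaLevel <- |Albedo - Forcing| no longer applies, and SeaLevel = 4.
IceMelt = -2·Forcing - 4  [with Forcing=3]  = -10
Uptake = 2·IceMelt + 3·SeaLevel - 5  [with IceMelt=-10, SeaLevel=4]  = -13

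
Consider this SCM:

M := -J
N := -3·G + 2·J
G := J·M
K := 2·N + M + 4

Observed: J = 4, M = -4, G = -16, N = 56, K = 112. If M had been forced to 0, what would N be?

Under do(M=0), the mechanism M := -J is discarded; M is fixed at 0.
G = J·M  [with J=4, M=0]  = 0
N = -3·G + 2·J  [with G=0, J=4]  = 8

8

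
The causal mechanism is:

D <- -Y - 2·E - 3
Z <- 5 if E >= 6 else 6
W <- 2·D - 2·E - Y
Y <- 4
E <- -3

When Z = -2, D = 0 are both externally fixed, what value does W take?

2

The joint intervention fixes Z = -2, D = 0, removing each variable's own equation.
W = 2·D - 2·E - Y  [with D=0, E=-3, Y=4]  = 2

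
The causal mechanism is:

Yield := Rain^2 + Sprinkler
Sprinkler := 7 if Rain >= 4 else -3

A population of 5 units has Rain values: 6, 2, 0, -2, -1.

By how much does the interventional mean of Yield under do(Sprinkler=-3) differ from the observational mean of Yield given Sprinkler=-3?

6.75

do(Sprinkler=-3) breaks Sprinkler's dependence on Rain. With Sprinkler=-3 fixed, Yield across the units is 33, 1, -3, 1, -2, mean 6.
E[Yield|Sprinkler=-3] averages over only the 4 units with Sprinkler=-3 (Rain = 2, 0, -2, -1): Yield = 1, -3, 1, -2, mean -0.75.
Difference = 6 − (-0.75) = 6.75.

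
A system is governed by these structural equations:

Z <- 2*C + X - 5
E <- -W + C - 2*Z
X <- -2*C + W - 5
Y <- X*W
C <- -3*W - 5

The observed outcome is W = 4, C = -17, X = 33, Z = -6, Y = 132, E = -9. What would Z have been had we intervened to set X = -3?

The intervention breaks the incoming arrows to X: X <- -2*C + W - 5 no longer applies, and X = -3.
C = -3*W - 5  [with W=4]  = -17
Z = 2*C + X - 5  [with C=-17, X=-3]  = -42

-42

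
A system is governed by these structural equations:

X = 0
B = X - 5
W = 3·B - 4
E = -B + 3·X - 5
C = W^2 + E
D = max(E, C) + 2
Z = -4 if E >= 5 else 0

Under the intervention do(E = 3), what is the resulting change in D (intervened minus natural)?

Under do(E=3), the mechanism E = -B + 3·X - 5 is discarded; E is fixed at 3.
B = X - 5  [with X=0]  = -5
W = 3·B - 4  [with B=-5]  = -19
C = W^2 + E  [with W=-19, E=3]  = 364
D = max(E, C) + 2  [with E=3, C=364]  = 366
Without intervention: B = X - 5  [with X=0]  = -5; W = 3·B - 4  [with B=-5]  = -19; E = -B + 3·X - 5  [with B=-5, X=0]  = 0; C = W^2 + E  [with W=-19, E=0]  = 361; D = max(E, C) + 2  [with E=0, C=361]  = 363.
Change = 366 − 363 = 3.

3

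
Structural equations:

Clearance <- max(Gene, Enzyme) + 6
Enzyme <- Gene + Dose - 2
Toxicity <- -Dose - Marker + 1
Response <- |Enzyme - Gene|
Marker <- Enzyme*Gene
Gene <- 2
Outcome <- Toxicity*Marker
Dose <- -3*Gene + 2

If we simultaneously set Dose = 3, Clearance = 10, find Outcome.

Under do(Dose = 3, Clearance = 10), each intervened variable's structural equation is replaced by its fixed value.
Enzyme = Gene + Dose - 2  [with Gene=2, Dose=3]  = 3
Marker = Enzyme*Gene  [with Enzyme=3, Gene=2]  = 6
Toxicity = -Dose - Marker + 1  [with Dose=3, Marker=6]  = -8
Outcome = Toxicity*Marker  [with Toxicity=-8, Marker=6]  = -48

-48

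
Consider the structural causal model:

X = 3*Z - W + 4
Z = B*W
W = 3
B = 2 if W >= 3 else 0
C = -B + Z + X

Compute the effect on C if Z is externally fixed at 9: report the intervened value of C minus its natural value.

12

do(Z=9) replaces the equation Z = B*W with the constant Z = 9.
B = 2 if W >= 3 else 0  [with W=3]  = 2
X = 3*Z - W + 4  [with Z=9, W=3]  = 28
C = -B + Z + X  [with B=2, Z=9, X=28]  = 35
Without intervention: B = 2 if W >= 3 else 0  [with W=3]  = 2; Z = B*W  [with B=2, W=3]  = 6; X = 3*Z - W + 4  [with Z=6, W=3]  = 19; C = -B + Z + X  [with B=2, Z=6, X=19]  = 23.
Change = 35 − 23 = 12.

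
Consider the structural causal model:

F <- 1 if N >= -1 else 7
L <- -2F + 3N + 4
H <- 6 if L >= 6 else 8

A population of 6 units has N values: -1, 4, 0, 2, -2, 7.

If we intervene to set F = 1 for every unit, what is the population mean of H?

Under do(F=1), F's equation is replaced by F=1 for every unit. Per-unit H: 8, 6, 8, 6, 8, 6. Mean = 7.

7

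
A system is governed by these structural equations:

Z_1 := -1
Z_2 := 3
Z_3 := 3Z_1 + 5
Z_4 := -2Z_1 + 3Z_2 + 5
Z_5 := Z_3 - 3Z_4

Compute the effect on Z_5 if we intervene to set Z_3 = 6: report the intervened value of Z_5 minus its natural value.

4

do(Z_3=6) replaces the equation Z_3 := 3Z_1 + 5 with the constant Z_3 = 6.
Z_4 = -2Z_1 + 3Z_2 + 5  [with Z_1=-1, Z_2=3]  = 16
Z_5 = Z_3 - 3Z_4  [with Z_3=6, Z_4=16]  = -42
Without intervention: Z_3 = 3Z_1 + 5  [with Z_1=-1]  = 2; Z_4 = -2Z_1 + 3Z_2 + 5  [with Z_1=-1, Z_2=3]  = 16; Z_5 = Z_3 - 3Z_4  [with Z_3=2, Z_4=16]  = -46.
Change = -42 − (-46) = 4.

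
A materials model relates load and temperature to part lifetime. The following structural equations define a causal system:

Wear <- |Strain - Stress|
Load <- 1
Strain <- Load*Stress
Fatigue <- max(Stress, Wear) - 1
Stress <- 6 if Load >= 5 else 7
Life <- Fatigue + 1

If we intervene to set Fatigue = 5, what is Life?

6

The intervention breaks the incoming arrows to Fatigue: Fatigue <- max(Stress, Wear) - 1 no longer applies, and Fatigue = 5.
Life = Fatigue + 1  [with Fatigue=5]  = 6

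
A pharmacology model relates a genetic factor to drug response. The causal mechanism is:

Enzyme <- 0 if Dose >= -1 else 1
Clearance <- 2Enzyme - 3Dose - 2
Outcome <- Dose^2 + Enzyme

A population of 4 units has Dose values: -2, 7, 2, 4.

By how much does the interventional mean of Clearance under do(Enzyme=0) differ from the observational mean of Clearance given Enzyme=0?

4.75

do(Enzyme=0) breaks Enzyme's dependence on Dose. With Enzyme=0 fixed, Clearance across the units is 4, -23, -8, -14, mean -10.25.
Conditioning on Enzyme=0 selects the 3 unit(s) with Dose ∈ {7, 2, 4}. Their Clearance values: -23, -8, -14. Mean = -15.
Difference = -10.25 − (-15) = 4.75.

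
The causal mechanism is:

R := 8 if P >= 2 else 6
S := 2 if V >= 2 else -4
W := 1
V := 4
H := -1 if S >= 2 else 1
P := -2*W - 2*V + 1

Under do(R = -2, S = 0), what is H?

Under do(R = -2, S = 0), each intervened variable's structural equation is replaced by its fixed value.
H = -1 if S >= 2 else 1  [with S=0]  = 1

1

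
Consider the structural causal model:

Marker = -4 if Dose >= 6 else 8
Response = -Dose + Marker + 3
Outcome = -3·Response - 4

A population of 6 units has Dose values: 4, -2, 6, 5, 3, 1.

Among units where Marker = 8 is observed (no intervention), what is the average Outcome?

E[Outcome|Marker=8] averages over only the 5 units with Marker=8 (Dose = 4, -2, 5, 3, 1): Outcome = -25, -43, -22, -28, -34, mean -30.4.

-30.4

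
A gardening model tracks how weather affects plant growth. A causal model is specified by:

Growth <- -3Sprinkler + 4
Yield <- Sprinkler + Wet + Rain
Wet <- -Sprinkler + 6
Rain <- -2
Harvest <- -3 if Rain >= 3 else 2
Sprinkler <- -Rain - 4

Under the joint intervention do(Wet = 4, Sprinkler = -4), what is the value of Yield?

Setting Wet = 4, Sprinkler = -4 by intervention discards those variables' equations.
Yield = Sprinkler + Wet + Rain  [with Sprinkler=-4, Wet=4, Rain=-2]  = -2

-2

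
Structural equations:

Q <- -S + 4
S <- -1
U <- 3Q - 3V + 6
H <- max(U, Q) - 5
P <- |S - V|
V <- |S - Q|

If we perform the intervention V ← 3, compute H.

The intervention breaks the incoming arrows to V: V <- |S - Q| no longer applies, and V = 3.
Q = -S + 4  [with S=-1]  = 5
U = 3Q - 3V + 6  [with Q=5, V=3]  = 12
H = max(U, Q) - 5  [with U=12, Q=5]  = 7

7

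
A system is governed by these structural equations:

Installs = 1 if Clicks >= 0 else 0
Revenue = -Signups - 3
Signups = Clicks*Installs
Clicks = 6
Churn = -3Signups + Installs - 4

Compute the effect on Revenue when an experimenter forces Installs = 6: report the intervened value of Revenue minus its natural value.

do(Installs=6) replaces the equation Installs = 1 if Clicks >= 0 else 0 with the constant Installs = 6.
Signups = Clicks*Installs  [with Clicks=6, Installs=6]  = 36
Revenue = -Signups - 3  [with Signups=36]  = -39
Without intervention: Installs = 1 if Clicks >= 0 else 0  [with Clicks=6]  = 1; Signups = Clicks*Installs  [with Clicks=6, Installs=1]  = 6; Revenue = -Signups - 3  [with Signups=6]  = -9.
Change = -39 − (-9) = -30.

-30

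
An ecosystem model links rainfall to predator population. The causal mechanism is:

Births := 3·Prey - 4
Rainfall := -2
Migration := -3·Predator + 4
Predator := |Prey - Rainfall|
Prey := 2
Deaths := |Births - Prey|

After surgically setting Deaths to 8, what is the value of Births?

2

The intervention breaks the incoming arrows to Deaths: Deaths := |Births - Prey| no longer applies, and Deaths = 8.
Since Births is not a descendant of the intervened variable, it is unaffected.
Births = 3·Prey - 4  [with Prey=2]  = 2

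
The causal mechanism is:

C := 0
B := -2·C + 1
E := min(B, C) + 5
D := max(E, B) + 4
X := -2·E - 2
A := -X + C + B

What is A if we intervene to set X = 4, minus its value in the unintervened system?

-16

The intervention breaks the incoming arrows to X: X := -2·E - 2 no longer applies, and X = 4.
B = -2·C + 1  [with C=0]  = 1
A = -X + C + B  [with X=4, C=0, B=1]  = -3
Without intervention: B = -2·C + 1  [with C=0]  = 1; E = min(B, C) + 5  [with B=1, C=0]  = 5; X = -2·E - 2  [with E=5]  = -12; A = -X + C + B  [with X=-12, C=0, B=1]  = 13.
Change = -3 − 13 = -16.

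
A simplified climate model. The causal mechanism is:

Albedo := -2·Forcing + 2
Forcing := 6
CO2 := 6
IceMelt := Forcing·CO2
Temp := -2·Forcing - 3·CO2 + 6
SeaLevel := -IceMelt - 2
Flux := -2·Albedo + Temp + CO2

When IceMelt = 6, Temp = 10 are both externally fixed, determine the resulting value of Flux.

The joint intervention fixes IceMelt = 6, Temp = 10, removing each variable's own equation.
Albedo = -2·Forcing + 2  [with Forcing=6]  = -10
Flux = -2·Albedo + Temp + CO2  [with Albedo=-10, Temp=10, CO2=6]  = 36

36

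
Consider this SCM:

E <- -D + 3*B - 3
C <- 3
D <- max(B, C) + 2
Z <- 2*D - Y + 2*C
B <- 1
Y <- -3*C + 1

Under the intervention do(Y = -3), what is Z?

19

The intervention breaks the incoming arrows to Y: Y <- -3*C + 1 no longer applies, and Y = -3.
D = max(B, C) + 2  [with B=1, C=3]  = 5
Z = 2*D - Y + 2*C  [with D=5, Y=-3, C=3]  = 19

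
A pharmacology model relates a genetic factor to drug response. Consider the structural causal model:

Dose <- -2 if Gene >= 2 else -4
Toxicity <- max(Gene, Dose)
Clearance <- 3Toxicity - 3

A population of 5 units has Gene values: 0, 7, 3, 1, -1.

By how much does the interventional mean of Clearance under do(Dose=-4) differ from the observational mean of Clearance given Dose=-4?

Under do(Dose=-4), Dose's equation is replaced by Dose=-4 for every unit. Per-unit Clearance: -3, 18, 6, 0, -6. Mean = 3.
Observing Dose=-4 restricts to units where Dose's equation naturally yields -4: Gene ∈ {0, 1, -1}. In that subpopulation Clearance = -3, 0, -6, mean -3.
Difference = 3 − (-3) = 6.

6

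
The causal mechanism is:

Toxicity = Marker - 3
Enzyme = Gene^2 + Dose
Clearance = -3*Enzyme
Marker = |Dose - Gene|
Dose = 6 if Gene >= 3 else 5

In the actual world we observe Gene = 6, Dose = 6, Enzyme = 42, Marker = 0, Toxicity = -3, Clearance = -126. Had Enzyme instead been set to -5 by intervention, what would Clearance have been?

15

The intervention breaks the incoming arrows to Enzyme: Enzyme = Gene^2 + Dose no longer applies, and Enzyme = -5.
Clearance = -3*Enzyme  [with Enzyme=-5]  = 15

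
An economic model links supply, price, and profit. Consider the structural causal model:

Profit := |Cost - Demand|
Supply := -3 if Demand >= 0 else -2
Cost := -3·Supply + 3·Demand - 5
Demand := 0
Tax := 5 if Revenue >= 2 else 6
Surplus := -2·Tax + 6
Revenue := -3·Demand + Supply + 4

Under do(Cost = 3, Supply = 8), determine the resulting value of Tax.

5

Setting Cost = 3, Supply = 8 by intervention discards those variables' equations.
Revenue = -3·Demand + Supply + 4  [with Demand=0, Supply=8]  = 12
Tax = 5 if Revenue >= 2 else 6  [with Revenue=12]  = 5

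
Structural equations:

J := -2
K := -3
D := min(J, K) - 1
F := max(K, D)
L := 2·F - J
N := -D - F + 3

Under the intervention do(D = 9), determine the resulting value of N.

The intervention breaks the incoming arrows to D: D := min(J, K) - 1 no longer applies, and D = 9.
F = max(K, D)  [with K=-3, D=9]  = 9
N = -D - F + 3  [with D=9, F=9]  = -15

-15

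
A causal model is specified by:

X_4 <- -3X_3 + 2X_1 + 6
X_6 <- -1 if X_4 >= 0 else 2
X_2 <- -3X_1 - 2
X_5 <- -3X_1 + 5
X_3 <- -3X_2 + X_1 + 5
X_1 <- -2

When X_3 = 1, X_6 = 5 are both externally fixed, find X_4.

Setting X_3 = 1, X_6 = 5 by intervention discards those variables' equations.
X_4 = -3X_3 + 2X_1 + 6  [with X_3=1, X_1=-2]  = -1

-1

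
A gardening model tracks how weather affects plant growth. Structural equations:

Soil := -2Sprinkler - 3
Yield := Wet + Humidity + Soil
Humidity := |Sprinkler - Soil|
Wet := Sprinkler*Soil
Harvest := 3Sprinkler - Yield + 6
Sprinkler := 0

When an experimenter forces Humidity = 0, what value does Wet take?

Under do(Humidity=0), the mechanism Humidity := |Sprinkler - Soil| is discarded; Humidity is fixed at 0.
Since Wet is not a descendant of the intervened variable, it is unaffected.
Soil = -2Sprinkler - 3  [with Sprinkler=0]  = -3
Wet = Sprinkler*Soil  [with Sprinkler=0, Soil=-3]  = 0

0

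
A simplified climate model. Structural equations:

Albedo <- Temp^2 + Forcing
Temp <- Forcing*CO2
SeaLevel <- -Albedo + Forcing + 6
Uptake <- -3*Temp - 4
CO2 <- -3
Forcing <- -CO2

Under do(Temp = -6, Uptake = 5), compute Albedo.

39

Setting Temp = -6, Uptake = 5 by intervention discards those variables' equations.
Forcing = -CO2  [with CO2=-3]  = 3
Albedo = Temp^2 + Forcing  [with Temp=-6, Forcing=3]  = 39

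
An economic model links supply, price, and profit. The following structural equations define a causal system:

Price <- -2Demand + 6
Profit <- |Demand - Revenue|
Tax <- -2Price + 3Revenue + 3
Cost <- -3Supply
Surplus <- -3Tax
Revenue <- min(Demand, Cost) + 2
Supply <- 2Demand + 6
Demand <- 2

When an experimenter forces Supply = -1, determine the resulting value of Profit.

2

The intervention breaks the incoming arrows to Supply: Supply <- 2Demand + 6 no longer applies, and Supply = -1.
Cost = -3Supply  [with Supply=-1]  = 3
Revenue = min(Demand, Cost) + 2  [with Demand=2, Cost=3]  = 4
Profit = |Demand - Revenue|  [with Demand=2, Revenue=4]  = 2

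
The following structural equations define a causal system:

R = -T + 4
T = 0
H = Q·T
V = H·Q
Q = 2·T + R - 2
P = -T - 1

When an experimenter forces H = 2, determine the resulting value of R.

The intervention breaks the incoming arrows to H: H = Q·T no longer applies, and H = 2.
Since R is not a descendant of the intervened variable, it is unaffected.
R = -T + 4  [with T=0]  = 4

4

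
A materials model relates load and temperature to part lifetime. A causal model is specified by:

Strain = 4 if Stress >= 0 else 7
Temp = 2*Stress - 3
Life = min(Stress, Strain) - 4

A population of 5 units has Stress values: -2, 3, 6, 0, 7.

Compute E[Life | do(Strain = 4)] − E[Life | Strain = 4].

-0.95

Under do(Strain=4), Strain's equation is replaced by Strain=4 for every unit. Per-unit Life: -6, -1, 0, -4, 0. Mean = -2.2.
E[Life|Strain=4] averages over only the 4 units with Strain=4 (Stress = 3, 6, 0, 7): Life = -1, 0, -4, 0, mean -1.25.
Difference = -2.2 − (-1.25) = -0.95.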